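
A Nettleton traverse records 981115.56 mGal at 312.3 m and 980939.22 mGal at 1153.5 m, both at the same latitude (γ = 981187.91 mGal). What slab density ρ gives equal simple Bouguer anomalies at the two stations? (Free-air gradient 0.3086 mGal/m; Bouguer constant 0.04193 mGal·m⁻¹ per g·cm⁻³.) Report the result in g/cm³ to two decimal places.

2.36

Δg_obs = 980939.22 − 981115.56 = -176.34 mGal over Δh = 1153.5 − 312.3 = 841.2 m
Equal Bouguer anomalies ⇒ Δg_obs + (0.3086 − 0.04193ρ)·Δh = 0
0.3086 − 0.04193ρ = −Δg_obs/Δh = 0.20963
ρ = (0.3086 − 0.20963) / 0.04193 = 2.36 g/cm³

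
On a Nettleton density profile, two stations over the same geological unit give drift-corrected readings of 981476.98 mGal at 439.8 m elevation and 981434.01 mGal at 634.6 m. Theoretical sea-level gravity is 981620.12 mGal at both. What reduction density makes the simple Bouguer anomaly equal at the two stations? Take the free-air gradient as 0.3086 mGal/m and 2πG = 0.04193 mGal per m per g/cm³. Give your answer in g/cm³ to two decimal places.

2.10

Δg_obs = 981434.01 − 981476.98 = -42.97 mGal over Δh = 634.6 − 439.8 = 194.8 m
Equal Bouguer anomalies ⇒ Δg_obs + (0.3086 − 0.04193ρ)·Δh = 0
0.3086 − 0.04193ρ = −Δg_obs/Δh = 0.22059
ρ = (0.3086 − 0.22059) / 0.04193 = 2.10 g/cm³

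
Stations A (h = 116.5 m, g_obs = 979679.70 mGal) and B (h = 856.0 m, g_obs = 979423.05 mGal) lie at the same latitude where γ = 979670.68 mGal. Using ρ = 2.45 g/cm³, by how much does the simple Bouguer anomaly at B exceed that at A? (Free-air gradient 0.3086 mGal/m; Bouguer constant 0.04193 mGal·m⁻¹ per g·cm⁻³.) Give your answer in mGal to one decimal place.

Δg_SB(A) = 979679.70 − 979670.68 + 0.3086×116.5 − 0.04193×2.45×116.5 = 33.00 mGal
Δg_SB(B) = 979423.05 − 979670.68 + 0.3086×856.0 − 0.04193×2.45×856.0 = -71.40 mGal
Difference = -71.40 − (33.00) = -104.40 mGal

-104.4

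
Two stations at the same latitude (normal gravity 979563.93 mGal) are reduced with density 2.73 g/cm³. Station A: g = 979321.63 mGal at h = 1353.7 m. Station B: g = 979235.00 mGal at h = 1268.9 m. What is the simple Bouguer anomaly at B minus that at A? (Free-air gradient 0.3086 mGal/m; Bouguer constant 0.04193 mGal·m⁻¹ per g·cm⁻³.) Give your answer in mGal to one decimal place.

Δg_SB(A) = 979321.63 − 979563.93 + 0.3086×1353.7 − 0.04193×2.73×1353.7 = 20.50 mGal
Δg_SB(B) = 979235.00 − 979563.93 + 0.3086×1268.9 − 0.04193×2.73×1268.9 = -82.60 mGal
Difference = -82.60 − (20.50) = -103.10 mGal

-103.1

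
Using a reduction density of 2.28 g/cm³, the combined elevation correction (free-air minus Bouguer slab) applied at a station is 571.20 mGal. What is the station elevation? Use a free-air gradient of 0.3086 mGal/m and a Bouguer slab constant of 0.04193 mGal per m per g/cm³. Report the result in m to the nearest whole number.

2682

Combined gradient = 0.3086 − 0.04193 × 2.28 = 0.2129996 mGal/m
h = 571.20 / 0.2129996 = 2681.70 m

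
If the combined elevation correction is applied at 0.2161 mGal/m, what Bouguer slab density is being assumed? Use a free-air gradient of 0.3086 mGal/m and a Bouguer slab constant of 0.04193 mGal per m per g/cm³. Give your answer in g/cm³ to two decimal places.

0.2161 = 0.3086 − 0.04193 × ρ
ρ = (0.3086 − 0.2161) / 0.04193 = 2.21 g/cm³

2.21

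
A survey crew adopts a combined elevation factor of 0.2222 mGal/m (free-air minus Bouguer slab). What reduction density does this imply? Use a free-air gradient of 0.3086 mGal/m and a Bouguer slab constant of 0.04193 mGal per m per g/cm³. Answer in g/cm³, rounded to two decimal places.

2.06

0.2222 = 0.3086 − 0.04193 × ρ
ρ = (0.3086 − 0.2222) / 0.04193 = 2.06 g/cm³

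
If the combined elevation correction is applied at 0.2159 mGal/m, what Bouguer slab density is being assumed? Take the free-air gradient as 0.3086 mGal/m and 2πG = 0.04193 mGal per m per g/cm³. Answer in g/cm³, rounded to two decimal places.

0.2159 = 0.3086 − 0.04193 × ρ
ρ = (0.3086 − 0.2159) / 0.04193 = 2.21 g/cm³

2.21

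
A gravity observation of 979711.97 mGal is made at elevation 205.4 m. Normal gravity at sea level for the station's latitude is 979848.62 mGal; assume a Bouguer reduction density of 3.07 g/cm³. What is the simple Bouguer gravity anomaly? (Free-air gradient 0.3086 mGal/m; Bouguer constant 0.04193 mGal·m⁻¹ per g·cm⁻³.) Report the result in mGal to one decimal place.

Free-air correction = 0.3086 × 205.4 = 63.39 mGal
Free-air anomaly = 979711.97 − 979848.62 + (63.39) = -73.26 mGal
Bouguer slab correction = 0.04193 × 3.07 × 205.4 = 26.44 mGal
Simple Bouguer anomaly = -73.26 − (26.44) = -99.70 mGal

-99.7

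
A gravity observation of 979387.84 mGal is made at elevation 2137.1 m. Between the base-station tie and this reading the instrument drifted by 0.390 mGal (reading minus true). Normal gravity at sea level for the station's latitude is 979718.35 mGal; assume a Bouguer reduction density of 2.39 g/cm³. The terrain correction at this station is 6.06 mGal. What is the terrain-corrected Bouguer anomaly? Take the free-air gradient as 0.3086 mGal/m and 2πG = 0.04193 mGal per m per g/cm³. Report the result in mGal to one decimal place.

Drift-corrected reading = 979387.84 − (0.390) = 979387.450 mGal
Free-air correction = 0.3086 × 2137.1 = 659.51 mGal
Free-air anomaly = 979387.450 − 979718.35 + (659.51) = 328.610 mGal
Bouguer slab correction = 0.04193 × 2.39 × 2137.1 = 214.16 mGal
Simple Bouguer anomaly = 328.610 − (214.16) = 114.450 mGal
Complete Bouguer anomaly = 114.450 + 6.06 = 120.510 mGal

120.5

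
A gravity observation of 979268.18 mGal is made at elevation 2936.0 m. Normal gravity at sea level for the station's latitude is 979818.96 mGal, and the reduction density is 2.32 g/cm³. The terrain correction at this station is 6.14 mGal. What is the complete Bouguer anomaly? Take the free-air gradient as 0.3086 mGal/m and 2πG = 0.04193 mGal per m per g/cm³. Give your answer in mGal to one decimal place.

75.8

Free-air correction = 0.3086 × 2936.0 = 906.05 mGal
Free-air anomaly = 979268.18 − 979818.96 + (906.05) = 355.27 mGal
Bouguer slab correction = 0.04193 × 2.32 × 2936.0 = 285.61 mGal
Simple Bouguer anomaly = 355.27 − (285.61) = 69.66 mGal
Complete Bouguer anomaly = 69.66 + 6.14 = 75.80 mGal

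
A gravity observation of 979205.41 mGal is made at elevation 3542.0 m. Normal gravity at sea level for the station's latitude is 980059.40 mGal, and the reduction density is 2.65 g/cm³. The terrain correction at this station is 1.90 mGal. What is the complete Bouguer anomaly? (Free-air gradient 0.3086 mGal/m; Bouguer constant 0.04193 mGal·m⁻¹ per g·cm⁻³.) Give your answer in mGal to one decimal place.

Free-air correction = 0.3086 × 3542.0 = 1093.06 mGal
Free-air anomaly = 979205.41 − 980059.40 + (1093.06) = 239.07 mGal
Bouguer slab correction = 0.04193 × 2.65 × 3542.0 = 393.57 mGal
Simple Bouguer anomaly = 239.07 − (393.57) = -154.50 mGal
Complete Bouguer anomaly = -154.50 + 1.90 = -152.60 mGal

-152.6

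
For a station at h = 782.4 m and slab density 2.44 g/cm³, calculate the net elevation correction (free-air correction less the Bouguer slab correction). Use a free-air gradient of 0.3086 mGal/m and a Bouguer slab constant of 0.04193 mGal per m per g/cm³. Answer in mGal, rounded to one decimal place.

161.4

Combined gradient = 0.3086 − 0.04193 × 2.44 = 0.2062908 mGal/m
Combined elevation correction = 0.2062908 × 782.4 = 161.4 mGal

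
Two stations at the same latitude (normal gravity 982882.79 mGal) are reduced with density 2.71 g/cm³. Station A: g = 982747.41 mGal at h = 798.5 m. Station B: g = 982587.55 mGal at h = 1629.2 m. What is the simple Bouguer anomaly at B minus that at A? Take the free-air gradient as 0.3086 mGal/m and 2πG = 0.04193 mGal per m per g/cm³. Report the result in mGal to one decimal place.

Δg_SB(A) = 982747.41 − 982882.79 + 0.3086×798.5 − 0.04193×2.71×798.5 = 20.30 mGal
Δg_SB(B) = 982587.55 − 982882.79 + 0.3086×1629.2 − 0.04193×2.71×1629.2 = 22.40 mGal
Difference = 22.40 − (20.30) = 2.10 mGal

2.1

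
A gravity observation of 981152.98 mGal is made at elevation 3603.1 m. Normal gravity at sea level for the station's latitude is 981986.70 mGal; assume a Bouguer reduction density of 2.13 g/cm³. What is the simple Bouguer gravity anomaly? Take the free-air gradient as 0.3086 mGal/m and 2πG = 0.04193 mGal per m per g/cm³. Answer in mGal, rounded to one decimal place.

Free-air correction = 0.3086 × 3603.1 = 1111.92 mGal
Free-air anomaly = 981152.98 − 981986.70 + (1111.92) = 278.20 mGal
Bouguer slab correction = 0.04193 × 2.13 × 3603.1 = 321.80 mGal
Simple Bouguer anomaly = 278.20 − (321.80) = -43.60 mGal

-43.6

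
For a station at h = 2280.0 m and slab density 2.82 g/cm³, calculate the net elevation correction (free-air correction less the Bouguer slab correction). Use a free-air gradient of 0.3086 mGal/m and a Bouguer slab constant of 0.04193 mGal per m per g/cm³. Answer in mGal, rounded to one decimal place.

434.0

Combined gradient = 0.3086 − 0.04193 × 2.82 = 0.1903574 mGal/m
Combined elevation correction = 0.1903574 × 2280.0 = 434.0 mGal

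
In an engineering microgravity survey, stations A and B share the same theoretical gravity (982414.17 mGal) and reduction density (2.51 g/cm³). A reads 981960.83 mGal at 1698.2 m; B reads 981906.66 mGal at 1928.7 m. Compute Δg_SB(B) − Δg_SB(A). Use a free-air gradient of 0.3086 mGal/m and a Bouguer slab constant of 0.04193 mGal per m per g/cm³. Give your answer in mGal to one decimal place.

Δg_SB(A) = 981960.83 − 982414.17 + 0.3086×1698.2 − 0.04193×2.51×1698.2 = -108.00 mGal
Δg_SB(B) = 981906.66 − 982414.17 + 0.3086×1928.7 − 0.04193×2.51×1928.7 = -115.30 mGal
Difference = -115.30 − (-108.00) = -7.30 mGal

-7.3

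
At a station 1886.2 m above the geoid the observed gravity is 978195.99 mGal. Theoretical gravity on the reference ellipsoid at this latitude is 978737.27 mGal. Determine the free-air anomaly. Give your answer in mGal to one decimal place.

40.8

Free-air correction = 0.3086 × 1886.2 = 582.08 mGal
Free-air anomaly = 978195.99 − 978737.27 + (582.08) = 40.80 mGal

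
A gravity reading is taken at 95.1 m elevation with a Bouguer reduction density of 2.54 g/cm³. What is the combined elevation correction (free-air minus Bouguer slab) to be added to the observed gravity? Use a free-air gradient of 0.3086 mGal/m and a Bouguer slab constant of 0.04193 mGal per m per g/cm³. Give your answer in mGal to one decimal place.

19.2

Combined gradient = 0.3086 − 0.04193 × 2.54 = 0.2020978 mGal/m
Combined elevation correction = 0.2020978 × 95.1 = 19.2 mGal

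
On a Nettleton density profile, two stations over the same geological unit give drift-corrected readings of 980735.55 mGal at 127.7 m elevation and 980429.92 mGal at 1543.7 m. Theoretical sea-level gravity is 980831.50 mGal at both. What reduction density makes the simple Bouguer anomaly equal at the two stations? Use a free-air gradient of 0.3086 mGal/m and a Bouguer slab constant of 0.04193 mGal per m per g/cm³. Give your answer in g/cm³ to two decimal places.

2.21

Δg_obs = 980429.92 − 980735.55 = -305.63 mGal over Δh = 1543.7 − 127.7 = 1416.0 m
Equal Bouguer anomalies ⇒ Δg_obs + (0.3086 − 0.04193ρ)·Δh = 0
0.3086 − 0.04193ρ = −Δg_obs/Δh = 0.21584
ρ = (0.3086 − 0.21584) / 0.04193 = 2.21 g/cm³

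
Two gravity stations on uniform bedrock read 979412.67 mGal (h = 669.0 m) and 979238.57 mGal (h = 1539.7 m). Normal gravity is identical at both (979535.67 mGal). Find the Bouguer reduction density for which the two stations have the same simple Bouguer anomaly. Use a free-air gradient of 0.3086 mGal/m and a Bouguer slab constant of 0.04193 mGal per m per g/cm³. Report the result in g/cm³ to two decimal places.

Δg_obs = 979238.57 − 979412.67 = -174.10 mGal over Δh = 1539.7 − 669.0 = 870.7 m
Equal Bouguer anomalies ⇒ Δg_obs + (0.3086 − 0.04193ρ)·Δh = 0
0.3086 − 0.04193ρ = −Δg_obs/Δh = 0.19995
ρ = (0.3086 − 0.19995) / 0.04193 = 2.59 g/cm³

2.59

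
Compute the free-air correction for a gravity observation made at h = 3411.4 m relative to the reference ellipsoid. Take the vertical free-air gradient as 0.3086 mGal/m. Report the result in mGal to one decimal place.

Free-air correction = 0.3086 × 3411.4 = 1052.8 mGal

1052.8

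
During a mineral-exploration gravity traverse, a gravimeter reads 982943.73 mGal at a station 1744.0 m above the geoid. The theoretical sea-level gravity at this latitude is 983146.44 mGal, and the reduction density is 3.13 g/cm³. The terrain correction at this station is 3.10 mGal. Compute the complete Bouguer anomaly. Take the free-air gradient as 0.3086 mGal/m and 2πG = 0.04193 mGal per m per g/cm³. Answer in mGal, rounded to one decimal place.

Free-air correction = 0.3086 × 1744.0 = 538.20 mGal
Free-air anomaly = 982943.73 − 983146.44 + (538.20) = 335.49 mGal
Bouguer slab correction = 0.04193 × 3.13 × 1744.0 = 228.88 mGal
Simple Bouguer anomaly = 335.49 − (228.88) = 106.61 mGal
Complete Bouguer anomaly = 106.61 + 3.10 = 109.71 mGal

109.7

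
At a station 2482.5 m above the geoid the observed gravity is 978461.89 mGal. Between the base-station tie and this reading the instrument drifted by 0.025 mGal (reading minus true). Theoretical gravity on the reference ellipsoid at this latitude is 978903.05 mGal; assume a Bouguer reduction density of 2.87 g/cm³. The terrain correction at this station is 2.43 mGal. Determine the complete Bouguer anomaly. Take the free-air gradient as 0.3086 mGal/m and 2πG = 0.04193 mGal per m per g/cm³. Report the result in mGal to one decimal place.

Drift-corrected reading = 978461.89 − (0.025) = 978461.865 mGal
Free-air correction = 0.3086 × 2482.5 = 766.10 mGal
Free-air anomaly = 978461.865 − 978903.05 + (766.10) = 324.915 mGal
Bouguer slab correction = 0.04193 × 2.87 × 2482.5 = 298.74 mGal
Simple Bouguer anomaly = 324.915 − (298.74) = 26.175 mGal
Complete Bouguer anomaly = 26.175 + 2.43 = 28.605 mGal

28.6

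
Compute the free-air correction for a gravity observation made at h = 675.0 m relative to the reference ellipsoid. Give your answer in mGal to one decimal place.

208.3

Free-air correction = 0.3086 × 675.0 = 208.3 mGal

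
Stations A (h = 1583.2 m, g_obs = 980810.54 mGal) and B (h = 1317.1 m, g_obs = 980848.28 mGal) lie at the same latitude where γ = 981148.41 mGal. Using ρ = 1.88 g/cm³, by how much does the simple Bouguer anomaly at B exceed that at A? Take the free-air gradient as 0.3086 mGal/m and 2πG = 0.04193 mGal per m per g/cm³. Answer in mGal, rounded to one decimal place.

Δg_SB(A) = 980810.54 − 981148.41 + 0.3086×1583.2 − 0.04193×1.88×1583.2 = 25.90 mGal
Δg_SB(B) = 980848.28 − 981148.41 + 0.3086×1317.1 − 0.04193×1.88×1317.1 = 2.50 mGal
Difference = 2.50 − (25.90) = -23.40 mGal

-23.4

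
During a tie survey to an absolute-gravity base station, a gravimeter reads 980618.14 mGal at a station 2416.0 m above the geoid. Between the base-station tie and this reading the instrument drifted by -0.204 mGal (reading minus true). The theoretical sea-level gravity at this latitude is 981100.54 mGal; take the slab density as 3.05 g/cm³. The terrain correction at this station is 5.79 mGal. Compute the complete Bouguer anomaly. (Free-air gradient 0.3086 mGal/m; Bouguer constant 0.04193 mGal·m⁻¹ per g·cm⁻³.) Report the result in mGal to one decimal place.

-39.8

Drift-corrected reading = 980618.14 − (-0.204) = 980618.344 mGal
Free-air correction = 0.3086 × 2416.0 = 745.58 mGal
Free-air anomaly = 980618.344 − 981100.54 + (745.58) = 263.384 mGal
Bouguer slab correction = 0.04193 × 3.05 × 2416.0 = 308.97 mGal
Simple Bouguer anomaly = 263.384 − (308.97) = -45.586 mGal
Complete Bouguer anomaly = -45.586 + 5.79 = -39.796 mGal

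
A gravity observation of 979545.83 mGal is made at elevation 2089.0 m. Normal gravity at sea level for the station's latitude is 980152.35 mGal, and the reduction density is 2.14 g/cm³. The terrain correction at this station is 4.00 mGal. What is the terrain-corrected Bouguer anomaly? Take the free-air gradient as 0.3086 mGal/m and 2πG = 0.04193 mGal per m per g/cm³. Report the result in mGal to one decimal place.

Free-air correction = 0.3086 × 2089.0 = 644.67 mGal
Free-air anomaly = 979545.83 − 980152.35 + (644.67) = 38.15 mGal
Bouguer slab correction = 0.04193 × 2.14 × 2089.0 = 187.45 mGal
Simple Bouguer anomaly = 38.15 − (187.45) = -149.30 mGal
Complete Bouguer anomaly = -149.30 + 4.00 = -145.30 mGal

-145.3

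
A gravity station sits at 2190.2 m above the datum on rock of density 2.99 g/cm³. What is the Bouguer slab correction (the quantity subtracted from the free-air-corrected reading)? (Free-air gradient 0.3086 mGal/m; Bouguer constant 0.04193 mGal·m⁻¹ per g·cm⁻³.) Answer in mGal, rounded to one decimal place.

Bouguer slab correction = 0.04193 × 2.99 × 2190.2 = 274.6 mGal

274.6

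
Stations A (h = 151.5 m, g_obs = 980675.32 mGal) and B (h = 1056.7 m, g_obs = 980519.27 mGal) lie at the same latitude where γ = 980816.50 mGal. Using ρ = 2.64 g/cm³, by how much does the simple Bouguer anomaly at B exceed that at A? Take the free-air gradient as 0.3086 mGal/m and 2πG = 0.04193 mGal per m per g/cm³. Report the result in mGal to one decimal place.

Δg_SB(A) = 980675.32 − 980816.50 + 0.3086×151.5 − 0.04193×2.64×151.5 = -111.20 mGal
Δg_SB(B) = 980519.27 − 980816.50 + 0.3086×1056.7 − 0.04193×2.64×1056.7 = -88.10 mGal
Difference = -88.10 − (-111.20) = 23.10 mGal

23.1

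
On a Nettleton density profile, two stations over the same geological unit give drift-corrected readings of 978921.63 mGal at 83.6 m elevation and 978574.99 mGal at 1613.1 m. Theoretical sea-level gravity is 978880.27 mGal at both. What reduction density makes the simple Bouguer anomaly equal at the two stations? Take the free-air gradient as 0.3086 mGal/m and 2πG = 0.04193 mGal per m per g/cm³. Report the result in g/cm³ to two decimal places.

Δg_obs = 978574.99 − 978921.63 = -346.64 mGal over Δh = 1613.1 − 83.6 = 1529.5 m
Equal Bouguer anomalies ⇒ Δg_obs + (0.3086 − 0.04193ρ)·Δh = 0
0.3086 − 0.04193ρ = −Δg_obs/Δh = 0.22664
ρ = (0.3086 − 0.22664) / 0.04193 = 1.95 g/cm³

1.95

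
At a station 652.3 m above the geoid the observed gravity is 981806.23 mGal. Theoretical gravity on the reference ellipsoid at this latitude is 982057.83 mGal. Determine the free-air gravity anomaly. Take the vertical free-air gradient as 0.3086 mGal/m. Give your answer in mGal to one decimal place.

Free-air correction = 0.3086 × 652.3 = 201.30 mGal
Free-air anomaly = 981806.23 − 982057.83 + (201.30) = -50.30 mGal

-50.3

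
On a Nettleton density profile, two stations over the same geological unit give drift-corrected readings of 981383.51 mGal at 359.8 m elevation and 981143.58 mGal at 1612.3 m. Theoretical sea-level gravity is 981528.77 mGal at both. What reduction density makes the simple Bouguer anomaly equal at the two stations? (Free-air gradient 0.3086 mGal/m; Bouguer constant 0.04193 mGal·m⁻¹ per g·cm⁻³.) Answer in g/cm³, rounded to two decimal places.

2.79

Δg_obs = 981143.58 − 981383.51 = -239.93 mGal over Δh = 1612.3 − 359.8 = 1252.5 m
Equal Bouguer anomalies ⇒ Δg_obs + (0.3086 − 0.04193ρ)·Δh = 0
0.3086 − 0.04193ρ = −Δg_obs/Δh = 0.19156
ρ = (0.3086 − 0.19156) / 0.04193 = 2.79 g/cm³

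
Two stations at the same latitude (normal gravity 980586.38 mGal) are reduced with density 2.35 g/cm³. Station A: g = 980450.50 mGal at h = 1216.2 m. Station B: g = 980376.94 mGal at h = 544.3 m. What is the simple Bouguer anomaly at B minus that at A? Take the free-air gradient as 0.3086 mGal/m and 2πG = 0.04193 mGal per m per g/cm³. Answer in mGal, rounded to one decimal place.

Δg_SB(A) = 980450.50 − 980586.38 + 0.3086×1216.2 − 0.04193×2.35×1216.2 = 119.60 mGal
Δg_SB(B) = 980376.94 − 980586.38 + 0.3086×544.3 − 0.04193×2.35×544.3 = -95.10 mGal
Difference = -95.10 − (119.60) = -214.70 mGal

-214.7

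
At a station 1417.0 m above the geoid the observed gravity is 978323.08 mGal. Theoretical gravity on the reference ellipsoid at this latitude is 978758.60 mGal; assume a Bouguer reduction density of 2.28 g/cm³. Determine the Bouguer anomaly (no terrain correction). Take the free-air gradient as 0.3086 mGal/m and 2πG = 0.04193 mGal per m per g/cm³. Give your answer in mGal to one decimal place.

Free-air correction = 0.3086 × 1417.0 = 437.29 mGal
Free-air anomaly = 978323.08 − 978758.60 + (437.29) = 1.77 mGal
Bouguer slab correction = 0.04193 × 2.28 × 1417.0 = 135.47 mGal
Simple Bouguer anomaly = 1.77 − (135.47) = -133.70 mGal

-133.7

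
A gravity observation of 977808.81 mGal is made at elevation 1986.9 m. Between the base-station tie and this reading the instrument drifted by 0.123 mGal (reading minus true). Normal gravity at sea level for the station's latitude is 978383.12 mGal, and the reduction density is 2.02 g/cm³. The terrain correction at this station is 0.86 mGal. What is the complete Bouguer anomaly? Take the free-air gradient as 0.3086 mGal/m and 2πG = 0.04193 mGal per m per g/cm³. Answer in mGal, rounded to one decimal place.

Drift-corrected reading = 977808.81 − (0.123) = 977808.687 mGal
Free-air correction = 0.3086 × 1986.9 = 613.16 mGal
Free-air anomaly = 977808.687 − 978383.12 + (613.16) = 38.727 mGal
Bouguer slab correction = 0.04193 × 2.02 × 1986.9 = 168.29 mGal
Simple Bouguer anomaly = 38.727 − (168.29) = -129.563 mGal
Complete Bouguer anomaly = -129.563 + 0.86 = -128.703 mGal

-128.7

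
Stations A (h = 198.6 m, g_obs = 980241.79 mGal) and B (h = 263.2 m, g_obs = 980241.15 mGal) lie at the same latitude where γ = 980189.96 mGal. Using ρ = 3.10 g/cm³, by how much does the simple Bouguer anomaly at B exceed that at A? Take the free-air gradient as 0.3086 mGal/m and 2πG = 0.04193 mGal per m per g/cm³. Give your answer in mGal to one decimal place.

10.9

Δg_SB(A) = 980241.79 − 980189.96 + 0.3086×198.6 − 0.04193×3.10×198.6 = 87.30 mGal
Δg_SB(B) = 980241.15 − 980189.96 + 0.3086×263.2 − 0.04193×3.10×263.2 = 98.20 mGal
Difference = 98.20 − (87.30) = 10.90 mGal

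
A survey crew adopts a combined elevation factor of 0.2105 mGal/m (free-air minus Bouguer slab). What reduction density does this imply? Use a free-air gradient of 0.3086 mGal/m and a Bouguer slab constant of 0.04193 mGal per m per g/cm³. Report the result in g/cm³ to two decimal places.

2.34

0.2105 = 0.3086 − 0.04193 × ρ
ρ = (0.3086 − 0.2105) / 0.04193 = 2.34 g/cm³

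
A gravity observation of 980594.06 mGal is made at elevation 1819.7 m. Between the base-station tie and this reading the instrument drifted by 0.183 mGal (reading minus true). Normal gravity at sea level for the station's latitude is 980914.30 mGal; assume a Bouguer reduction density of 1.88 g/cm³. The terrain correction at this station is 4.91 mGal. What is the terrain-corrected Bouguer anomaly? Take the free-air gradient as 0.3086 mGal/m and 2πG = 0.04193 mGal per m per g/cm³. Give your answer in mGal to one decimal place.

102.6

Drift-corrected reading = 980594.06 − (0.183) = 980593.877 mGal
Free-air correction = 0.3086 × 1819.7 = 561.56 mGal
Free-air anomaly = 980593.877 − 980914.30 + (561.56) = 241.137 mGal
Bouguer slab correction = 0.04193 × 1.88 × 1819.7 = 143.44 mGal
Simple Bouguer anomaly = 241.137 − (143.44) = 97.697 mGal
Complete Bouguer anomaly = 97.697 + 4.91 = 102.607 mGal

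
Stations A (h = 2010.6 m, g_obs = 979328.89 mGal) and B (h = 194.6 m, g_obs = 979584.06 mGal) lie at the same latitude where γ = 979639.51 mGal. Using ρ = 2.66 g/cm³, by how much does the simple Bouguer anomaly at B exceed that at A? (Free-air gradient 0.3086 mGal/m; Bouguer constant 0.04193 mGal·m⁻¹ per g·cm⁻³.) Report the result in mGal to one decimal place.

-102.7

Δg_SB(A) = 979328.89 − 979639.51 + 0.3086×2010.6 − 0.04193×2.66×2010.6 = 85.60 mGal
Δg_SB(B) = 979584.06 − 979639.51 + 0.3086×194.6 − 0.04193×2.66×194.6 = -17.10 mGal
Difference = -17.10 − (85.60) = -102.70 mGal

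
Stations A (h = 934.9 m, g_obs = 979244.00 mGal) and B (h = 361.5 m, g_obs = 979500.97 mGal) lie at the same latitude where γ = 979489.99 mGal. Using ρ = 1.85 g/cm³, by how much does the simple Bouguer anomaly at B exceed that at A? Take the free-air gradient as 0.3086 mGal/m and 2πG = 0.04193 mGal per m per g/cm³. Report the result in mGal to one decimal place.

Δg_SB(A) = 979244.00 − 979489.99 + 0.3086×934.9 − 0.04193×1.85×934.9 = -30.00 mGal
Δg_SB(B) = 979500.97 − 979489.99 + 0.3086×361.5 − 0.04193×1.85×361.5 = 94.50 mGal
Difference = 94.50 − (-30.00) = 124.50 mGal

124.5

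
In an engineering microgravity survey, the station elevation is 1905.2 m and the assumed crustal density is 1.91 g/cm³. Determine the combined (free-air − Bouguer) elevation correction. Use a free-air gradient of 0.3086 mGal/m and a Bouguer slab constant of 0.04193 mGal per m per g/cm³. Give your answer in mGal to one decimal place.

Combined gradient = 0.3086 − 0.04193 × 1.91 = 0.2285137 mGal/m
Combined elevation correction = 0.2285137 × 1905.2 = 435.4 mGal

435.4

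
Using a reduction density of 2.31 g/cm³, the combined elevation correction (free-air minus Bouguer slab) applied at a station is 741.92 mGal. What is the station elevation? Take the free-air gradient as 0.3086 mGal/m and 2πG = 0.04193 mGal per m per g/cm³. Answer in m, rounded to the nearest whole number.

Combined gradient = 0.3086 − 0.04193 × 2.31 = 0.2117417 mGal/m
h = 741.92 / 0.2117417 = 3503.89 m

3504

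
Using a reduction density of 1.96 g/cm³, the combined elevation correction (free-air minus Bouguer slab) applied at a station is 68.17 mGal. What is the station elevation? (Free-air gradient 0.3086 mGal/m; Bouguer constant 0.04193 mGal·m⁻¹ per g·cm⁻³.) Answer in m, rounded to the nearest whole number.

Combined gradient = 0.3086 − 0.04193 × 1.96 = 0.2264172 mGal/m
h = 68.17 / 0.2264172 = 301.08 m

301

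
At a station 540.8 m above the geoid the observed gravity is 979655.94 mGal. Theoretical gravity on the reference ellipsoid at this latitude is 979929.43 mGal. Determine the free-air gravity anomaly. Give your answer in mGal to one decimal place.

Free-air correction = 0.3086 × 540.8 = 166.89 mGal
Free-air anomaly = 979655.94 − 979929.43 + (166.89) = -106.60 mGal

-106.6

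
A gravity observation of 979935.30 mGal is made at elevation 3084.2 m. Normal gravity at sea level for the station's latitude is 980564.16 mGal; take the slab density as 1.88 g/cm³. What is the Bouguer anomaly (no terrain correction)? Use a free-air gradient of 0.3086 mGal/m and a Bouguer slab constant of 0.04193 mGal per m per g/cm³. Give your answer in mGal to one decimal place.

Free-air correction = 0.3086 × 3084.2 = 951.78 mGal
Free-air anomaly = 979935.30 − 980564.16 + (951.78) = 322.92 mGal
Bouguer slab correction = 0.04193 × 1.88 × 3084.2 = 243.12 mGal
Simple Bouguer anomaly = 322.92 − (243.12) = 79.80 mGal

79.8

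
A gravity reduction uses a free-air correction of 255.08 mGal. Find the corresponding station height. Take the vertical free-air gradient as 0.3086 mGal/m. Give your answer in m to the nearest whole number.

h = 255.08 / 0.3086 = 826.57 m

827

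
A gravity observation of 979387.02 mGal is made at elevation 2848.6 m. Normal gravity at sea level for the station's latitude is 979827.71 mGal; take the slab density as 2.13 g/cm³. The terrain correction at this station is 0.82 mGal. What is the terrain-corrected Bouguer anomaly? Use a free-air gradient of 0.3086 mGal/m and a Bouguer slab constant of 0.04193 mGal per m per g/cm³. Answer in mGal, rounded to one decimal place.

Free-air correction = 0.3086 × 2848.6 = 879.08 mGal
Free-air anomaly = 979387.02 − 979827.71 + (879.08) = 438.39 mGal
Bouguer slab correction = 0.04193 × 2.13 × 2848.6 = 254.41 mGal
Simple Bouguer anomaly = 438.39 − (254.41) = 183.98 mGal
Complete Bouguer anomaly = 183.98 + 0.82 = 184.80 mGal

184.8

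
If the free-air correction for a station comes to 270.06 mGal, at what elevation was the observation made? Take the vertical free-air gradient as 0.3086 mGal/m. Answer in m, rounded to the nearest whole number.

h = 270.06 / 0.3086 = 875.11 m

875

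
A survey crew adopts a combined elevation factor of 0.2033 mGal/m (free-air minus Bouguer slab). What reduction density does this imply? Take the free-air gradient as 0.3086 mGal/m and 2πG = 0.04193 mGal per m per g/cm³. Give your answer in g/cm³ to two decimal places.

2.51

0.2033 = 0.3086 − 0.04193 × ρ
ρ = (0.3086 − 0.2033) / 0.04193 = 2.51 g/cm³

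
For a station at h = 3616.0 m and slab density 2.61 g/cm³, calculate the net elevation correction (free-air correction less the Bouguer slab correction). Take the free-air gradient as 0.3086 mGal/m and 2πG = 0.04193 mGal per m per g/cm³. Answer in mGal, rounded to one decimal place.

720.2

Combined gradient = 0.3086 − 0.04193 × 2.61 = 0.1991627 mGal/m
Combined elevation correction = 0.1991627 × 3616.0 = 720.2 mGal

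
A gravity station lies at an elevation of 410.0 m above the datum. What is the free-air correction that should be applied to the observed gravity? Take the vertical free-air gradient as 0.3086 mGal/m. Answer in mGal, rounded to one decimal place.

Free-air correction = 0.3086 × 410.0 = 126.5 mGal

126.5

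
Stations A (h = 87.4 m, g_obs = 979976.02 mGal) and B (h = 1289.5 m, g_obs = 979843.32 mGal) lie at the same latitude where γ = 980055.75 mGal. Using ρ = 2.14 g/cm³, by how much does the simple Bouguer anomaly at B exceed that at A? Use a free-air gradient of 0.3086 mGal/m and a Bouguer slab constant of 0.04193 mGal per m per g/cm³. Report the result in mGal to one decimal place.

130.4

Δg_SB(A) = 979976.02 − 980055.75 + 0.3086×87.4 − 0.04193×2.14×87.4 = -60.60 mGal
Δg_SB(B) = 979843.32 − 980055.75 + 0.3086×1289.5 − 0.04193×2.14×1289.5 = 69.80 mGal
Difference = 69.80 − (-60.60) = 130.40 mGal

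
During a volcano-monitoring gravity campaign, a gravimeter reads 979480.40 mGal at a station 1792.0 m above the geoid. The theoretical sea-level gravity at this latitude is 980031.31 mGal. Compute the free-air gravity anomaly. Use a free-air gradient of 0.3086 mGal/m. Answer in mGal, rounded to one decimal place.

Free-air correction = 0.3086 × 1792.0 = 553.01 mGal
Free-air anomaly = 979480.40 − 980031.31 + (553.01) = 2.10 mGal

2.1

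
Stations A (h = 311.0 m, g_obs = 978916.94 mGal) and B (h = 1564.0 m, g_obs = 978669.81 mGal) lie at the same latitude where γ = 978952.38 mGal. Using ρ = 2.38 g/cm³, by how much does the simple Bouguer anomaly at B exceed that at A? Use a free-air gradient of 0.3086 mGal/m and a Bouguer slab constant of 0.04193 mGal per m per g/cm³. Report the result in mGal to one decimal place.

Δg_SB(A) = 978916.94 − 978952.38 + 0.3086×311.0 − 0.04193×2.38×311.0 = 29.50 mGal
Δg_SB(B) = 978669.81 − 978952.38 + 0.3086×1564.0 − 0.04193×2.38×1564.0 = 44.00 mGal
Difference = 44.00 − (29.50) = 14.50 mGal

14.5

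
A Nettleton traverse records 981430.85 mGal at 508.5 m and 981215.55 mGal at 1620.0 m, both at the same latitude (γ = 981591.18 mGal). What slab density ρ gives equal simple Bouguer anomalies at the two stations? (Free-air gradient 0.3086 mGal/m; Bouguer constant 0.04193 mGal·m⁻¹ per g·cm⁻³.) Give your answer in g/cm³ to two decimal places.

2.74

Δg_obs = 981215.55 − 981430.85 = -215.30 mGal over Δh = 1620.0 − 508.5 = 1111.5 m
Equal Bouguer anomalies ⇒ Δg_obs + (0.3086 − 0.04193ρ)·Δh = 0
0.3086 − 0.04193ρ = −Δg_obs/Δh = 0.19370
ρ = (0.3086 − 0.19370) / 0.04193 = 2.74 g/cm³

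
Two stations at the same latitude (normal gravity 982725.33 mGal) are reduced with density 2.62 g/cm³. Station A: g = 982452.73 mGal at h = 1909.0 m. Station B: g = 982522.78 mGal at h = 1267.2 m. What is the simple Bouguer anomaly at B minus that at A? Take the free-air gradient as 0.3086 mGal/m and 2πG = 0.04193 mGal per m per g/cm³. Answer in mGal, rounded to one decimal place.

Δg_SB(A) = 982452.73 − 982725.33 + 0.3086×1909.0 − 0.04193×2.62×1909.0 = 106.80 mGal
Δg_SB(B) = 982522.78 − 982725.33 + 0.3086×1267.2 − 0.04193×2.62×1267.2 = 49.30 mGal
Difference = 49.30 − (106.80) = -57.50 mGal

-57.5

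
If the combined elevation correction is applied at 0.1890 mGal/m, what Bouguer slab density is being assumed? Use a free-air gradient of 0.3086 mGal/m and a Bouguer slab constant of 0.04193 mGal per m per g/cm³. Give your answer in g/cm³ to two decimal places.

2.85

0.1890 = 0.3086 − 0.04193 × ρ
ρ = (0.3086 − 0.1890) / 0.04193 = 2.85 g/cm³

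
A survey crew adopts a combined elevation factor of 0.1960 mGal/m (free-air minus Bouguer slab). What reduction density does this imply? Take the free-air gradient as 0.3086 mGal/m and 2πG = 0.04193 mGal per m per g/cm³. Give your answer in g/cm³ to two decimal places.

0.1960 = 0.3086 − 0.04193 × ρ
ρ = (0.3086 − 0.1960) / 0.04193 = 2.69 g/cm³

2.69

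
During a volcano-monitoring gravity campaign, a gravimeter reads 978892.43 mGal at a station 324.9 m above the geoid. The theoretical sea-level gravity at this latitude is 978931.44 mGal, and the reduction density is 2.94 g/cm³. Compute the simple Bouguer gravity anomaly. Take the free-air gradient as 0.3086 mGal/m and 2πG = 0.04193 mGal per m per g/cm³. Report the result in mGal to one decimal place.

21.2

Free-air correction = 0.3086 × 324.9 = 100.26 mGal
Free-air anomaly = 978892.43 − 978931.44 + (100.26) = 61.25 mGal
Bouguer slab correction = 0.04193 × 2.94 × 324.9 = 40.05 mGal
Simple Bouguer anomaly = 61.25 − (40.05) = 21.20 mGal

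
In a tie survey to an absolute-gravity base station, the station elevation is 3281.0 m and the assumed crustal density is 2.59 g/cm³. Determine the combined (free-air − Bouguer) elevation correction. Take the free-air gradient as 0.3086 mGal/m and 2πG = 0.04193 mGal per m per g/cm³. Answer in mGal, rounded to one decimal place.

Combined gradient = 0.3086 − 0.04193 × 2.59 = 0.2000013 mGal/m
Combined elevation correction = 0.2000013 × 3281.0 = 656.2 mGal

656.2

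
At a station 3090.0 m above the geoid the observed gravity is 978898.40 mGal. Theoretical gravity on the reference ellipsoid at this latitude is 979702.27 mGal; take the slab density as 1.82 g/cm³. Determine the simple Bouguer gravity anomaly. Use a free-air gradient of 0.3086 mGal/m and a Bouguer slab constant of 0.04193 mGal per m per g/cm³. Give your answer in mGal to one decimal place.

-86.1

Free-air correction = 0.3086 × 3090.0 = 953.57 mGal
Free-air anomaly = 978898.40 − 979702.27 + (953.57) = 149.70 mGal
Bouguer slab correction = 0.04193 × 1.82 × 3090.0 = 235.81 mGal
Simple Bouguer anomaly = 149.70 − (235.81) = -86.11 mGal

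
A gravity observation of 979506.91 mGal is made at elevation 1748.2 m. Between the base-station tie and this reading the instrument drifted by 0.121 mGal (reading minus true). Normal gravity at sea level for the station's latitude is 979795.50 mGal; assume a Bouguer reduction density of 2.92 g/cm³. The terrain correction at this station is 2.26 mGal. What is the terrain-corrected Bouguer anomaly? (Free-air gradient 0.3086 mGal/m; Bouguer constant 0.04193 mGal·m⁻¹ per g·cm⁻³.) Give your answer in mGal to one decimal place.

Drift-corrected reading = 979506.91 − (0.121) = 979506.789 mGal
Free-air correction = 0.3086 × 1748.2 = 539.49 mGal
Free-air anomaly = 979506.789 − 979795.50 + (539.49) = 250.779 mGal
Bouguer slab correction = 0.04193 × 2.92 × 1748.2 = 214.04 mGal
Simple Bouguer anomaly = 250.779 − (214.04) = 36.739 mGal
Complete Bouguer anomaly = 36.739 + 2.26 = 38.999 mGal

39.0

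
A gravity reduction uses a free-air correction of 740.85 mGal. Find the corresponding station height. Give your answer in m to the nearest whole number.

2401

h = 740.85 / 0.3086 = 2400.68 m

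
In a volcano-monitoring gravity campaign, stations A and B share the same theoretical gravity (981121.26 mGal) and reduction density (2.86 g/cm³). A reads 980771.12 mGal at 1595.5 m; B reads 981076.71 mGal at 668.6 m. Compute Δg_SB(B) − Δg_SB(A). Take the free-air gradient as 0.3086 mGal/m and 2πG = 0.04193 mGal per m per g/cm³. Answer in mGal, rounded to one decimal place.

130.7

Δg_SB(A) = 980771.12 − 981121.26 + 0.3086×1595.5 − 0.04193×2.86×1595.5 = -49.10 mGal
Δg_SB(B) = 981076.71 − 981121.26 + 0.3086×668.6 − 0.04193×2.86×668.6 = 81.60 mGal
Difference = 81.60 − (-49.10) = 130.70 mGal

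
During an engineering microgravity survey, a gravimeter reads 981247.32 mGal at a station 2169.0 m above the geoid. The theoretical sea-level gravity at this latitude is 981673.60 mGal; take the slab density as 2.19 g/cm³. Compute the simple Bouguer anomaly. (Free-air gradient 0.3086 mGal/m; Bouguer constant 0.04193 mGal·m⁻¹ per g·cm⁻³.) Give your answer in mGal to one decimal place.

Free-air correction = 0.3086 × 2169.0 = 669.35 mGal
Free-air anomaly = 981247.32 − 981673.60 + (669.35) = 243.07 mGal
Bouguer slab correction = 0.04193 × 2.19 × 2169.0 = 199.17 mGal
Simple Bouguer anomaly = 243.07 − (199.17) = 43.90 mGal

43.9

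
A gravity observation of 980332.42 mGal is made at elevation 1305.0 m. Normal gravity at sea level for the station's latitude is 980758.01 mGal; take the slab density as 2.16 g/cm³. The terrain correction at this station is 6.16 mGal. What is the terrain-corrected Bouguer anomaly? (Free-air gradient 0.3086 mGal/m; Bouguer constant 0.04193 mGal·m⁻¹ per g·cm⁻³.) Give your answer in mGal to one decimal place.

-134.9

Free-air correction = 0.3086 × 1305.0 = 402.72 mGal
Free-air anomaly = 980332.42 − 980758.01 + (402.72) = -22.87 mGal
Bouguer slab correction = 0.04193 × 2.16 × 1305.0 = 118.19 mGal
Simple Bouguer anomaly = -22.87 − (118.19) = -141.06 mGal
Complete Bouguer anomaly = -141.06 + 6.16 = -134.90 mGal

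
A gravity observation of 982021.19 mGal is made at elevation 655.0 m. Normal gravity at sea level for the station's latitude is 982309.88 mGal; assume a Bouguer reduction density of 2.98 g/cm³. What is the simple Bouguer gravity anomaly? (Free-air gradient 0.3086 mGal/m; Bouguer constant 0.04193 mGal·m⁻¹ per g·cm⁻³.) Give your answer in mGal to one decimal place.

-168.4

Free-air correction = 0.3086 × 655.0 = 202.13 mGal
Free-air anomaly = 982021.19 − 982309.88 + (202.13) = -86.56 mGal
Bouguer slab correction = 0.04193 × 2.98 × 655.0 = 81.84 mGal
Simple Bouguer anomaly = -86.56 − (81.84) = -168.40 mGal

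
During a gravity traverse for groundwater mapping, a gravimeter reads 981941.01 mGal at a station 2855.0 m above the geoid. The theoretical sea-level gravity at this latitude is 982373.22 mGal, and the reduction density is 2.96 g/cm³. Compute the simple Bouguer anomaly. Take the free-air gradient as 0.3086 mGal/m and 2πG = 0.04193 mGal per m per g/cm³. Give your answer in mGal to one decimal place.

Free-air correction = 0.3086 × 2855.0 = 881.05 mGal
Free-air anomaly = 981941.01 − 982373.22 + (881.05) = 448.84 mGal
Bouguer slab correction = 0.04193 × 2.96 × 2855.0 = 354.34 mGal
Simple Bouguer anomaly = 448.84 − (354.34) = 94.50 mGal

94.5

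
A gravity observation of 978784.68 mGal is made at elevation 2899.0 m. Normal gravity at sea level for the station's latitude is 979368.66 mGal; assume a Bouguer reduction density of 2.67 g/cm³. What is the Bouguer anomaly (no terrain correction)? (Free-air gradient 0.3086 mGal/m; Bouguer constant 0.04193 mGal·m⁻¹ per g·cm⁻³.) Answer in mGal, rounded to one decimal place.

Free-air correction = 0.3086 × 2899.0 = 894.63 mGal
Free-air anomaly = 978784.68 − 979368.66 + (894.63) = 310.65 mGal
Bouguer slab correction = 0.04193 × 2.67 × 2899.0 = 324.55 mGal
Simple Bouguer anomaly = 310.65 − (324.55) = -13.90 mGal

-13.9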